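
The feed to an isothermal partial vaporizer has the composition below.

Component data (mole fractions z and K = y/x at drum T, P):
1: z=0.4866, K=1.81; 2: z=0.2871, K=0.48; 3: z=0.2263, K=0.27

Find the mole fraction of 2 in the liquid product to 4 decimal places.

x_2 = 0.3128

Rachford–Rice: g(ψ) = Σ zᵢ(Kᵢ−1)/(1+ψ(Kᵢ−1)) = 0.
Feasibility: ΣzᵢKᵢ = 1.0797, Σzᵢ/Kᵢ = 1.7051 — both > 1, two phases present.
Newton iteration, ψ⁰ = 0.5:
  ψ = 0.5000: g = -0.18137, g' = -0.6026 → ψ = 0.1990
  ψ = 0.1990: g = -0.02037, g' = -0.4984 → ψ = 0.1581
Converged at ψ = 0.1581.
Compositions from xᵢ = zᵢ/(1+ψ(Kᵢ−1)), yᵢ = Kᵢxᵢ:
  1: x = 0.4314, y = 0.7808
  2: x = 0.3128, y = 0.1501
  3: x = 0.2558, y = 0.0691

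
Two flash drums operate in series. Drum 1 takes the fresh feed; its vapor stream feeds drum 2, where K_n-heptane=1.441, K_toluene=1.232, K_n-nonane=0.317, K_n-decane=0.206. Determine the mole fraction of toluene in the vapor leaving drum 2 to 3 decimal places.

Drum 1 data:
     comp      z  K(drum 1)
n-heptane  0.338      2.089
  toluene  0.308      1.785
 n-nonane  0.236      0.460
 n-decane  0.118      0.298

y_toluene (drum 2) = 0.406

Drum 1:
Rachford–Rice: g(ψ₁) = Σ zᵢ(Kᵢ−1)/(1+ψ₁(Kᵢ−1)) = 0.
Check two-phase: ΣzᵢKᵢ = 1.400 > 1 and Σzᵢ/Kᵢ = 1.243 > 1, so g(0) = 0.400 > 0 and g(1) = -0.243 < 0.
Newton iteration, ψ₁⁰ = 0.41:
  ψ₁ = 0.410: g = 0.1574, g' = -0.528 → ψ₁ = 0.708
  ψ₁ = 0.708: g = -0.0077, g' = -0.616 → ψ₁ = 0.695
Converged at ψ₁ = 0.695.
Drum-1 compositions:
  n-heptane: x = 0.192, y = 0.402
  toluene: x = 0.199, y = 0.356
  n-nonane: x = 0.378, y = 0.174
  n-decane: x = 0.231, y = 0.069
Drum-2 feed = drum-1 vapor: z₂ = (0.4018, 0.3557, 0.1738, 0.0687).
Drum 2:
Rachford–Rice: g(ψ₂) = Σ zᵢ(Kᵢ−1)/(1+ψ₂(Kᵢ−1)) = 0.
g(0) = ΣzᵢKᵢ − 1 = 0.086 and g(1) = 1 − Σzᵢ/Kᵢ = -0.449, so a root lies in (0, 1).
Iterate (Newton) starting at ψ₂ = 0.66:
  ψ₂ = 0.660: g = -0.1220, g' = -0.521 → ψ₂ = 0.426
  ψ₂ = 0.426: g = -0.0256, g' = -0.331 → ψ₂ = 0.349
  ψ₂ = 0.349: g = -0.0014, g' = -0.298 → ψ₂ = 0.344
Converged at ψ₂ = 0.344.
  n-heptane: x = 0.349, y = 0.503
  toluene: x = 0.329, y = 0.406
  n-nonane: x = 0.227, y = 0.072
  n-decane: x = 0.095, y = 0.019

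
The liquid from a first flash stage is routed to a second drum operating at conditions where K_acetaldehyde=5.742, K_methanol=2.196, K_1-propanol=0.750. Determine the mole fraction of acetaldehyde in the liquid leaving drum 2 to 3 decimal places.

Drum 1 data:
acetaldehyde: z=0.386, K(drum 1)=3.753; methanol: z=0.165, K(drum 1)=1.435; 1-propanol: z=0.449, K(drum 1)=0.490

x_acetaldehyde (drum 2) = 0.030

Drum 1:
Material balance + equilibrium reduce to Σ zᵢ(Kᵢ−1)/(1+ψ₁(Kᵢ−1)) = 0.
Check two-phase: ΣzᵢKᵢ = 1.905 > 1 and Σzᵢ/Kᵢ = 1.134 > 1, so g(0) = 0.905 > 0 and g(1) = -0.134 < 0.
Newton–Raphson from ψ₁ = 0.53:
  ψ₁ = 0.530: g = 0.1766, g' = -0.724 → ψ₁ = 0.774
  ψ₁ = 0.774: g = 0.0147, g' = -0.635 → ψ₁ = 0.797
Converged at ψ₁ = 0.797.
Drum-1 compositions:
  acetaldehyde: x = 0.121, y = 0.453
  methanol: x = 0.123, y = 0.176
  1-propanol: x = 0.757, y = 0.371
Drum-2 feed = drum-1 liquid: z₂ = (0.1208, 0.1225, 0.7567).
Drum 2:
Newton–Raphson from ψ₂ = 0.34:
  ψ₂ = 0.340: g = 0.1167, g' = -0.543 → ψ₂ = 0.555
  ψ₂ = 0.555: g = 0.0262, g' = -0.333 → ψ₂ = 0.634
  ψ₂ = 0.634: g = 0.0017, g' = -0.293 → ψ₂ = 0.639
Converged at ψ₂ = 0.639.
  acetaldehyde: x = 0.030, y = 0.172
  methanol: x = 0.069, y = 0.152
  1-propanol: x = 0.901, y = 0.675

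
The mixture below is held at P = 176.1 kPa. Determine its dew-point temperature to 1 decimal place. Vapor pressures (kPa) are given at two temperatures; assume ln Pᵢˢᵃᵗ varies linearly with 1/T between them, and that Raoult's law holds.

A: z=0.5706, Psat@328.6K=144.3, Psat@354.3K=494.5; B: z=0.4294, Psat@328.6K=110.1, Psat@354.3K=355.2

Dew-point temperature: Σzᵢ·P/Pᵢˢᵃᵗ(T) = 1. Interpolate ln Pᵢˢᵃᵗ = aᵢ + bᵢ/T.
  T = 328.6 K: ΣzᵢP/Pᵢˢᵃᵗ = 1.3832
  T = 354.3 K: ΣzᵢP/Pᵢˢᵃᵗ = 0.4161
  T = 341.5 K: ΣzᵢP/Pᵢˢᵃᵗ = 0.7399
  T = 335.1 K: ΣzᵢP/Pᵢˢᵃᵗ = 1.0031
  T = 338.3 K: ΣzᵢP/Pᵢˢᵃᵗ = 0.8602
  T = 336.7 K: ΣzᵢP/Pᵢˢᵃᵗ = 0.9286
Interpolating between 335.1 K and 336.7 K gives T ≈ 335.2 K.

T = 335.2 K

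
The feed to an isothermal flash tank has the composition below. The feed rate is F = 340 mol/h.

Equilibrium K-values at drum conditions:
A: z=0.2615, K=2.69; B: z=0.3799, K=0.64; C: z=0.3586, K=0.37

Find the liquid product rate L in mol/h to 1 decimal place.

Rachford–Rice: g(ψ) = Σ zᵢ(Kᵢ−1)/(1+ψ(Kᵢ−1)) = 0.
Check two-phase: ΣzᵢKᵢ = 1.0793 > 1 and Σzᵢ/Kᵢ = 1.6600 > 1, so g(0) = 0.0793 > 0 and g(1) = -0.6600 < 0.
Iterate (Newton) starting at ψ = 0.33:
  ψ = 0.3300: g = -0.15671, g' = -0.5981 → ψ = 0.0680
  ψ = 0.0680: g = 0.02018, g' = -0.8080 → ψ = 0.0929
  ψ = 0.0929: g = 0.00047, g' = -0.7711 → ψ = 0.0936
Converged at ψ = 0.0936.
Then V = ψ·F = 0.0936·340 = 31.8 mol/h and L = F − V = 308.2 mol/h.

L = 308.2 mol/h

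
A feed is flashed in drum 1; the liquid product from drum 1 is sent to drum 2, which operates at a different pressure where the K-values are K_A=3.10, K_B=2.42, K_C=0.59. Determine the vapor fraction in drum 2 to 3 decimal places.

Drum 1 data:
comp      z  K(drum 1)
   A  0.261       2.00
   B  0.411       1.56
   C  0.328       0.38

Drum 1:
Rachford–Rice: g(ψ₁) = Σ zᵢ(Kᵢ−1)/(1+ψ₁(Kᵢ−1)) = 0.
Check two-phase: ΣzᵢKᵢ = 1.288 > 1 and Σzᵢ/Kᵢ = 1.257 > 1, so g(0) = 0.288 > 0 and g(1) = -0.257 < 0.
Newton iteration, ψ₁⁰ = 0.5:
  ψ₁ = 0.500: g = 0.0591, g' = -0.459 → ψ₁ = 0.629
  ψ₁ = 0.629: g = -0.0027, g' = -0.507 → ψ₁ = 0.623
Converged at ψ₁ = 0.623.
Drum-1 compositions:
  A: x = 0.161, y = 0.322
  B: x = 0.305, y = 0.475
  C: x = 0.535, y = 0.203
Drum-2 feed = drum-1 liquid: z₂ = (0.1608, 0.3047, 0.5345).
Drum 2:
Newton iteration, ψ₂⁰ = 0.5:
  ψ₂ = 0.500: g = 0.1420, g' = -0.521 → ψ₂ = 0.773
  ψ₂ = 0.773: g = 0.0143, g' = -0.435 → ψ₂ = 0.805
  ψ₂ = 0.805: g = 0.0001, g' = -0.432 → ψ₂ = 0.806
Converged at ψ₂ = 0.806.
  A: x = 0.060, y = 0.185
  B: x = 0.142, y = 0.344
  C: x = 0.798, y = 0.471

V/F (drum 2) = 0.806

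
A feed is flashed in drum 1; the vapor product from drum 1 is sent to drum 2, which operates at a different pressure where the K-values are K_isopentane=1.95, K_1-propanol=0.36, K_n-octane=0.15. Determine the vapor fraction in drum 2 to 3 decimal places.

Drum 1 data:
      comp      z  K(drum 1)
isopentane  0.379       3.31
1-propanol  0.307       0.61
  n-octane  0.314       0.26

Drum 1:
Newton–Raphson from ψ₁ = 0.5:
  ψ₁ = 0.500: g = -0.1113, g' = -0.941 → ψ₁ = 0.382
Converged at ψ₁ = 0.382.
Drum-1 compositions:
  isopentane: x = 0.201, y = 0.666
  1-propanol: x = 0.361, y = 0.220
  n-octane: x = 0.438, y = 0.114
Drum-2 feed = drum-1 vapor: z₂ = (0.6660, 0.2201, 0.1139).
Drum 2:
Material balance + equilibrium reduce to Σ zᵢ(Kᵢ−1)/(1+ψ₂(Kᵢ−1)) = 0.
Check two-phase: ΣzᵢKᵢ = 1.395 > 1 and Σzᵢ/Kᵢ = 1.712 > 1, so g(0) = 0.395 > 0 and g(1) = -0.712 < 0.
Newton iteration, ψ₂⁰ = 0.5:
  ψ₂ = 0.500: g = 0.0535, g' = -0.720 → ψ₂ = 0.574
  ψ₂ = 0.574: g = -0.0024, g' = -0.791 → ψ₂ = 0.571
Converged at ψ₂ = 0.571.
  isopentane: x = 0.432, y = 0.842
  1-propanol: x = 0.347, y = 0.125
  n-octane: x = 0.221, y = 0.033

V/F (drum 2) = 0.571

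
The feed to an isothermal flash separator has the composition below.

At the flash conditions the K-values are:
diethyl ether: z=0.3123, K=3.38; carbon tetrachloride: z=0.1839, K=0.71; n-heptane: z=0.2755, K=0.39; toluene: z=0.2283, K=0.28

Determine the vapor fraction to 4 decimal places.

Material balance + equilibrium reduce to Σ zᵢ(Kᵢ−1)/(1+ψ(Kᵢ−1)) = 0.
g(0) = ΣzᵢKᵢ − 1 = 0.3575 and g(1) = 1 − Σzᵢ/Kᵢ = -0.8732, so a root lies in (0, 1).
Newton iteration, ψ⁰ = 0.63:
  ψ = 0.6300: g = -0.34166, g' = -0.9732 → ψ = 0.2789
  ψ = 0.2789: g = -0.01949, g' = -0.9915 → ψ = 0.2593
  ψ = 0.2593: g = 0.00026, g' = -1.0182 → ψ = 0.2595
Converged at ψ = 0.2595.

ψ = 0.2595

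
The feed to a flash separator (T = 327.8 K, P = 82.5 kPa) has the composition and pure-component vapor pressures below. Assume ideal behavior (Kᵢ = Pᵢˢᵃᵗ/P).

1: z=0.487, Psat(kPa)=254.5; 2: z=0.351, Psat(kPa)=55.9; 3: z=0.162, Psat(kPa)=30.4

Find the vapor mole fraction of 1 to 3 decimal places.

y_1 = 0.549

Raoult's law: Kᵢ = Pᵢˢᵃᵗ/P = Pᵢˢᵃᵗ/82.5.
  K_1 = 254.5/82.5 = 3.08485, K_2 = 55.9/82.5 = 0.67758, K_3 = 30.4/82.5 = 0.36848
Material balance + equilibrium reduce to Σ zᵢ(Kᵢ−1)/(1+V/F(Kᵢ−1)) = 0.
g(0) = ΣzᵢKᵢ − 1 = 0.800 and g(1) = 1 − Σzᵢ/Kᵢ = -0.116, so a root lies in (0, 1).
Iterate (Newton) starting at V/F = 0.5:
  V/F = 0.500: g = 0.2127, g' = -0.697 → V/F = 0.805
  V/F = 0.805: g = 0.0182, g' = -0.629 → V/F = 0.834
Converged at V/F = 0.834.
Compositions from xᵢ = zᵢ/(1+V/F(Kᵢ−1)), yᵢ = Kᵢxᵢ:
  1: x = 0.178, y = 0.549
  2: x = 0.480, y = 0.325
  3: x = 0.342, y = 0.126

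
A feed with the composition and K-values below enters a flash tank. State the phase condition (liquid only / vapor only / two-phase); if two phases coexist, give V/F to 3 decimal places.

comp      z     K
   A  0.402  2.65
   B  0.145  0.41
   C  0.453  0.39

two-phase, V/F = 0.302

ΣzᵢKᵢ = 1.301; Σzᵢ/Kᵢ = 1.667.
Both exceed 1, so a two-phase solution exists.
Let ψ = V/F and solve Σ zᵢ(Kᵢ−1)/(1+ψ(Kᵢ−1)) = 0.
Newton–Raphson from ψ = 0.5:
  ψ = 0.500: g = -0.1555, g' = -0.779 → ψ = 0.300
  ψ = 0.300: g = 0.0012, g' = -0.816 → ψ = 0.302
Converged at ψ = 0.302.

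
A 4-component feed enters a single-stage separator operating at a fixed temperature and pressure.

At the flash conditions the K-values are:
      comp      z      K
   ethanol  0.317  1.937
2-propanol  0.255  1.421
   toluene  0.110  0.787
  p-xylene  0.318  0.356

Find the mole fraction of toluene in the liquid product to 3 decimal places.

Let ψ = V/F and solve Σ zᵢ(Kᵢ−1)/(1+ψ(Kᵢ−1)) = 0.
Feasibility: ΣzᵢKᵢ = 1.176, Σzᵢ/Kᵢ = 1.376 — both > 1, two phases present.
Iterate (Newton) starting at ψ = 0.5:
  ψ = 0.500: g = -0.0373, g' = -0.453 → ψ = 0.418
  ψ = 0.418: g = -0.0011, g' = -0.429 → ψ = 0.415
Converged at ψ = 0.415.
Compositions from xᵢ = zᵢ/(1+ψ(Kᵢ−1)), yᵢ = Kᵢxᵢ:
  ethanol: x = 0.228, y = 0.442
  2-propanol: x = 0.217, y = 0.308
  toluene: x = 0.121, y = 0.095
  p-xylene: x = 0.434, y = 0.155

x_toluene = 0.121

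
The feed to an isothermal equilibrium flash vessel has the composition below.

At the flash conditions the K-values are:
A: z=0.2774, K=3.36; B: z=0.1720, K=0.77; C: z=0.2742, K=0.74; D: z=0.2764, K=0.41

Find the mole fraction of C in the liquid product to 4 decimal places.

Material balance + equilibrium reduce to Σ zᵢ(Kᵢ−1)/(1+ψ(Kᵢ−1)) = 0.
g(0) = ΣzᵢKᵢ − 1 = 0.3807 and g(1) = 1 − Σzᵢ/Kᵢ = -0.3506, so a root lies in (0, 1).
Newton–Raphson from ψ = 0.55:
  ψ = 0.5500: g = -0.08501, g' = -0.5406 → ψ = 0.3928
  ψ = 0.3928: g = 0.00460, g' = -0.6131 → ψ = 0.4003
Converged at ψ = 0.4003.
Compositions from xᵢ = zᵢ/(1+ψ(Kᵢ−1)), yᵢ = Kᵢxᵢ:
  A: x = 0.1426, y = 0.4793
  B: x = 0.1894, y = 0.1459
  C: x = 0.3061, y = 0.2265
  D: x = 0.3619, y = 0.1484

x_C = 0.3061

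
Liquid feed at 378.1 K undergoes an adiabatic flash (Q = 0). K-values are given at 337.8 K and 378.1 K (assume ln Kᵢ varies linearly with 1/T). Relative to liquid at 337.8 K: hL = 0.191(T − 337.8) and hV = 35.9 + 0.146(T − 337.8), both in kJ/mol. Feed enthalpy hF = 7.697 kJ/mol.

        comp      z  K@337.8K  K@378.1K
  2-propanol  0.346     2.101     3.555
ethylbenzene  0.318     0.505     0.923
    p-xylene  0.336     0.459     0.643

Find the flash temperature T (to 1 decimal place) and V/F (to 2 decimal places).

Adiabatic flash: solve Rachford–Rice at each trial T, then check hF = ψ·hV(T) + (1−ψ)·hL(T).
  T = 337.8 K: K = (2.101, 0.505, 0.459), RR gives ψ = 0.073, H_out = 2.624 kJ/mol
  T = 378.1 K: K = (3.555, 0.923, 0.643), RR gives ψ = 1.000, H_out = 41.784 kJ/mol
  T = 358.0 K: K = (2.776, 0.695, 0.549), RR gives ψ = 0.533, H_out = 22.516 kJ/mol
  T = 347.9 K: K = (2.425, 0.595, 0.503), RR gives ψ = 0.305, H_out = 12.738 kJ/mol
  T = 342.9 K: K = (2.261, 0.549, 0.481), RR gives ψ = 0.193, H_out = 7.871 kJ/mol
  T = 340.4 K: K = (2.182, 0.527, 0.470), RR gives ψ = 0.136, H_out = 5.349 kJ/mol
  T = 341.6 K: K = (2.220, 0.538, 0.475), RR gives ψ = 0.164, H_out = 6.570 kJ/mol
Linear interpolation between T = 341.6 (H_out = 6.570) and T = 342.9 (H_out = 7.871) on hF = 7.697 gives T ≈ 342.7 K, at which ψ = 0.19.

T = 342.7 K, V/F = 0.19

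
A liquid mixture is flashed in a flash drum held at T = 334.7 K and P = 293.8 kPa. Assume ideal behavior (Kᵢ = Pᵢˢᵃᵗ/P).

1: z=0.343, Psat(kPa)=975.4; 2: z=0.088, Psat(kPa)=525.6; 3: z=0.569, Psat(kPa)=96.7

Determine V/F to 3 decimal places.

V/F = 0.345

Raoult's law: Kᵢ = Pᵢˢᵃᵗ/P = Pᵢˢᵃᵗ/293.8.
  K_1 = 975.4/293.8 = 3.31995, K_2 = 525.6/293.8 = 1.78897, K_3 = 96.7/293.8 = 0.32914
Newton iteration, V/F⁰ = 0.5:
  V/F = 0.500: g = -0.1562, g' = -1.004 → V/F = 0.344
  V/F = 0.344: g = 0.0005, g' = -1.037 → V/F = 0.345
Converged at V/F = 0.345.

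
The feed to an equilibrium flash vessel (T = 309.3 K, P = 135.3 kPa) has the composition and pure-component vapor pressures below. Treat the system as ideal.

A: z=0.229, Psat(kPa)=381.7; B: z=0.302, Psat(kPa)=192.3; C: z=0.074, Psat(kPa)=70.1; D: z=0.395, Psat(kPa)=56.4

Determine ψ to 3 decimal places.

Raoult's law: Kᵢ = Pᵢˢᵃᵗ/P = Pᵢˢᵃᵗ/135.3.
  K_A = 381.7/135.3 = 2.82114, K_B = 192.3/135.3 = 1.42129, K_C = 70.1/135.3 = 0.51811, K_D = 56.4/135.3 = 0.41685
Material balance + equilibrium reduce to Σ zᵢ(Kᵢ−1)/(1+ψ(Kᵢ−1)) = 0.
Feasibility: ΣzᵢKᵢ = 1.278, Σzᵢ/Kᵢ = 1.384 — both > 1, two phases present.
Newton iteration, ψ⁰ = 0.5:
  ψ = 0.500: g = -0.0488, g' = -0.542 → ψ = 0.410
Converged at ψ = 0.410.

ψ = 0.410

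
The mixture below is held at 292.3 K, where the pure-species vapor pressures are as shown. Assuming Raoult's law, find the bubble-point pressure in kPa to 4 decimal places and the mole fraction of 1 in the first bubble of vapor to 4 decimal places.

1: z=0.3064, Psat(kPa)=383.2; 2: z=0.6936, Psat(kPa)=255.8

Pbub = 294.8354 kPa, y_1 = 0.3982

At the bubble point ψ → 0, so ΣzᵢKᵢ = 1 with Kᵢ = Pᵢˢᵃᵗ/P ⇒ P = ΣzᵢPᵢˢᵃᵗ.
P = 0.3064·383.2 + 0.6936·255.8 = 294.8354 kPa
yᵢ = zᵢPᵢˢᵃᵗ/P ⇒ y_1 = 0.3064·383.2/294.8354 = 0.3982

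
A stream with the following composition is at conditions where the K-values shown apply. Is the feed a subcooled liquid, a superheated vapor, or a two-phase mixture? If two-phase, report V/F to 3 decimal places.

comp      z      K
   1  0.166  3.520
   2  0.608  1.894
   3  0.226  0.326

ΣzᵢKᵢ = 1.810; Σzᵢ/Kᵢ = 1.061.
Both exceed 1, so a two-phase solution exists.
Material balance + equilibrium reduce to Σ zᵢ(Kᵢ−1)/(1+ψ(Kᵢ−1)) = 0.
Iterate (Newton) starting at ψ = 0.5:
  ψ = 0.500: g = 0.3310, g' = -0.672 → ψ = 0.993
  ψ = 0.993: g = -0.0526, g' = -1.159 → ψ = 0.947
  ψ = 0.947: g = -0.0033, g' = -1.019 → ψ = 0.944
Converged at ψ = 0.944.

two-phase, V/F = 0.944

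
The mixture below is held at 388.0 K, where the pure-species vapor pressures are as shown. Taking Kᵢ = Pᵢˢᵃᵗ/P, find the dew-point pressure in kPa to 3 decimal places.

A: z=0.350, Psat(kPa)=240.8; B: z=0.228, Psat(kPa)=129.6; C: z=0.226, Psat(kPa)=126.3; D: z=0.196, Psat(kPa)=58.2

Pdew = 119.477 kPa

At the dew point ψ → 1, so Σzᵢ/Kᵢ = 1 with Kᵢ = Pᵢˢᵃᵗ/P ⇒ 1/P = Σzᵢ/Pᵢˢᵃᵗ.
1/P = 0.350/240.8 + 0.228/129.6 + 0.226/126.3 + 0.196/58.2 = 0.008370 ⇒ P = 119.477 kPa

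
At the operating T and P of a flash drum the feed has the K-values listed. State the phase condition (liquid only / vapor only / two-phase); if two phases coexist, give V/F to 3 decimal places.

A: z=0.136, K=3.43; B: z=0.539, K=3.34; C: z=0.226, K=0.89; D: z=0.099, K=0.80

ΣzᵢKᵢ = 2.547; Σzᵢ/Kᵢ = 0.579.
Since Σzᵢ/Kᵢ < 1 the mixture is above its dew point — single vapor phase.

vapor only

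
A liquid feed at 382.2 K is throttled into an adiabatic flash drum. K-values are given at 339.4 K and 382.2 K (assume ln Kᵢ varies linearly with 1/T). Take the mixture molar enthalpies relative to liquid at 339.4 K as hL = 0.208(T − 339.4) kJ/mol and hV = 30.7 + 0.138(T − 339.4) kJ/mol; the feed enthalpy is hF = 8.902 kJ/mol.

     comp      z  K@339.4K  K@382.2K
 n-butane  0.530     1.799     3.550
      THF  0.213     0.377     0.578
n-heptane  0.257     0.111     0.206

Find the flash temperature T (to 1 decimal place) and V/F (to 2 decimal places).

T = 346.3 K, V/F = 0.25

Adiabatic flash: solve Rachford–Rice at each trial T, then check hF = ψ·hV(T) + (1−ψ)·hL(T).
  T = 339.4 K: K = (1.799, 0.377, 0.111), RR gives ψ = 0.100, H_out = 3.063 kJ/mol
  T = 382.2 K: K = (3.550, 0.578, 0.206), RR gives ψ = 0.620, H_out = 26.079 kJ/mol
  T = 360.8 K: K = (2.579, 0.473, 0.154), RR gives ψ = 0.441, H_out = 17.333 kJ/mol
  T = 350.1 K: K = (2.166, 0.424, 0.131), RR gives ψ = 0.309, H_out = 11.471 kJ/mol
  T = 344.8 K: K = (1.978, 0.400, 0.121), RR gives ψ = 0.219, H_out = 7.773 kJ/mol
  T = 347.5 K: K = (2.072, 0.412, 0.126), RR gives ψ = 0.268, H_out = 9.746 kJ/mol
  T = 346.1 K: K = (2.023, 0.406, 0.124), RR gives ψ = 0.243, H_out = 8.749 kJ/mol
Linear interpolation between T = 346.1 (H_out = 8.749) and T = 347.5 (H_out = 9.746) on hF = 8.902 gives T ≈ 346.3 K, at which ψ = 0.25.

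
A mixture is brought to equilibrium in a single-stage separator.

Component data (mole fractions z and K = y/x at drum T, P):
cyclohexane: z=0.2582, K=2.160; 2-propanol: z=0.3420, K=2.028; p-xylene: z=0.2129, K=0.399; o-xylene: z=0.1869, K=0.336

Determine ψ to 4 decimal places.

ψ = 0.5816

Newton iteration, ψ⁰ = 0.5:
  ψ = 0.5000: g = 0.05308, g' = -0.6387 → ψ = 0.5831
  ψ = 0.5831: g = -0.00102, g' = -0.6666 → ψ = 0.5816
Converged at ψ = 0.5816.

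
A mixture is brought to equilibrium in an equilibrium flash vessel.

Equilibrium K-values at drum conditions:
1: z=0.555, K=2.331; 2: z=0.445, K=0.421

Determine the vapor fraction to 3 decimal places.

ψ = 0.624

Rachford–Rice: g(ψ) = Σ zᵢ(Kᵢ−1)/(1+ψ(Kᵢ−1)) = 0.
Check two-phase: ΣzᵢKᵢ = 1.481 > 1 and Σzᵢ/Kᵢ = 1.295 > 1, so g(0) = 0.481 > 0 and g(1) = -0.295 < 0.
Binary case is linear: z₁(K₁−1)(1+ψ(K₂−1)) + z₂(K₂−1)(1+ψ(K₁−1)) = 0
⇒ ψ = [z₁(K₁−1)+z₂(K₂−1)] / [−(K₁−1)(K₂−1)] = 0.4811/0.7706 = 0.624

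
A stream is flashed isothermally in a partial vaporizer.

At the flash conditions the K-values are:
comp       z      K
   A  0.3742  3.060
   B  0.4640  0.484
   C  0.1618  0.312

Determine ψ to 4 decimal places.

Material balance + equilibrium reduce to Σ zᵢ(Kᵢ−1)/(1+ψ(Kᵢ−1)) = 0.
g(0) = ΣzᵢKᵢ − 1 = 0.4201 and g(1) = 1 − Σzᵢ/Kᵢ = -0.5996, so a root lies in (0, 1).
Newton–Raphson from ψ = 0.44:
  ψ = 0.4400: g = -0.06505, g' = -0.8012 → ψ = 0.3588
  ψ = 0.3588: g = 0.00160, g' = -0.8461 → ψ = 0.3607
Converged at ψ = 0.3607.

ψ = 0.3607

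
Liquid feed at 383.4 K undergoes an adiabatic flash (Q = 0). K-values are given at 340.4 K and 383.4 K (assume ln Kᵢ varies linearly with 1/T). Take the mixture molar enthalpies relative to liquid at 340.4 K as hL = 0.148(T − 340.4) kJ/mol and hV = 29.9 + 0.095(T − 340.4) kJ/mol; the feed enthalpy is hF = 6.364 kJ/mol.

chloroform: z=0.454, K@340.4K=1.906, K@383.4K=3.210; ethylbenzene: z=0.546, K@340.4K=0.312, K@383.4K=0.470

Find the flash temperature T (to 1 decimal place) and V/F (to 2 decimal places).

T = 347.2 K, V/F = 0.18

Adiabatic flash: solve Rachford–Rice at each trial T, then check hF = ψ·hV(T) + (1−ψ)·hL(T).
  T = 340.4 K: K = (1.906, 0.312), RR gives ψ = 0.057, H_out = 1.711 kJ/mol
  T = 383.4 K: K = (3.210, 0.470), RR gives ψ = 0.610, H_out = 23.200 kJ/mol
  T = 361.9 K: K = (2.512, 0.388), RR gives ψ = 0.380, H_out = 14.119 kJ/mol
  T = 351.1 K: K = (2.196, 0.349), RR gives ψ = 0.241, H_out = 8.641 kJ/mol
  T = 345.8 K: K = (2.049, 0.330), RR gives ψ = 0.158, H_out = 5.469 kJ/mol
  T = 348.5 K: K = (2.123, 0.340), RR gives ψ = 0.202, H_out = 7.137 kJ/mol
  T = 347.1 K: K = (2.085, 0.335), RR gives ψ = 0.179, H_out = 6.287 kJ/mol
Linear interpolation between T = 347.1 (H_out = 6.287) and T = 348.5 (H_out = 7.137) on hF = 6.364 gives T ≈ 347.2 K, at which ψ = 0.18.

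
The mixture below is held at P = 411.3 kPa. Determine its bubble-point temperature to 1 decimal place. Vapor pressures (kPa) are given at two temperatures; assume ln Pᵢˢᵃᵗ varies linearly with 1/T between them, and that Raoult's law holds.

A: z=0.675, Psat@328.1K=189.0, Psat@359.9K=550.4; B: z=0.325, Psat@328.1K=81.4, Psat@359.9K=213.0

Bubble-point temperature: ΣzᵢPᵢˢᵃᵗ(T) = P. Interpolate ln Pᵢˢᵃᵗ = aᵢ + bᵢ/T.
  T = 328.1 K: ΣzᵢPᵢˢᵃᵗ = 154.03 kPa
  T = 359.9 K: ΣzᵢPᵢˢᵃᵗ = 440.75 kPa
  T = 344.0 K: ΣzᵢPᵢˢᵃᵗ = 266.91 kPa
  T = 351.9 K: ΣzᵢPᵢˢᵃᵗ = 344.38 kPa
  T = 355.9 K: ΣzᵢPᵢˢᵃᵗ = 390.13 kPa
  T = 357.9 K: ΣzᵢPᵢˢᵃᵗ = 414.81 kPa
Interpolating between 355.9 K and 357.9 K gives T ≈ 357.6 K.

T = 357.6 K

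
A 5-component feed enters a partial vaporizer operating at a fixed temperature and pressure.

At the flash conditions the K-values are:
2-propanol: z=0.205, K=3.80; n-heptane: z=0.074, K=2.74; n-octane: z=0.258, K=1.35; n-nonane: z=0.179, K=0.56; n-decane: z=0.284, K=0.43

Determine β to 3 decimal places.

Material balance + equilibrium reduce to Σ zᵢ(Kᵢ−1)/(1+β(Kᵢ−1)) = 0.
Check two-phase: ΣzᵢKᵢ = 1.552 > 1 and Σzᵢ/Kᵢ = 1.252 > 1, so g(0) = 0.552 > 0 and g(1) = -0.252 < 0.
Iterate (Newton) starting at β = 0.32:
  β = 0.320: g = 0.1770, g' = -0.750 → β = 0.556
  β = 0.556: g = 0.0243, g' = -0.584 → β = 0.598
Converged at β = 0.598.

β = 0.598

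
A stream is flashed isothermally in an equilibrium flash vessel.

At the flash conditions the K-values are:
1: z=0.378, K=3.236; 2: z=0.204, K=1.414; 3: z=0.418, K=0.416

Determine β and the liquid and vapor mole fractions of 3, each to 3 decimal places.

β = 0.675, x_3 = 0.690, y_3 = 0.287

Let β = V/F and solve Σ zᵢ(Kᵢ−1)/(1+β(Kᵢ−1)) = 0.
Check two-phase: ΣzᵢKᵢ = 1.686 > 1 and Σzᵢ/Kᵢ = 1.266 > 1, so g(0) = 0.686 > 0 and g(1) = -0.266 < 0.
Iterate (Newton) starting at β = 0.5:
  β = 0.500: g = 0.1242, g' = -0.730 → β = 0.670
  β = 0.670: g = 0.0032, g' = -0.709 → β = 0.675
Converged at β = 0.675.
Compositions from xᵢ = zᵢ/(1+β(Kᵢ−1)), yᵢ = Kᵢxᵢ:
  1: x = 0.151, y = 0.488
  2: x = 0.159, y = 0.225
  3: x = 0.690, y = 0.287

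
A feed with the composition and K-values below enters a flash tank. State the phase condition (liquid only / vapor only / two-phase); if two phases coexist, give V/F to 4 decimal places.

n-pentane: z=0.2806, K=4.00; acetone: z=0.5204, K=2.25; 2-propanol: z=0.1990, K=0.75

vapor only

ΣzᵢKᵢ = 2.4426; Σzᵢ/Kᵢ = 0.5668.
Since Σzᵢ/Kᵢ < 1 the mixture is above its dew point — single vapor phase.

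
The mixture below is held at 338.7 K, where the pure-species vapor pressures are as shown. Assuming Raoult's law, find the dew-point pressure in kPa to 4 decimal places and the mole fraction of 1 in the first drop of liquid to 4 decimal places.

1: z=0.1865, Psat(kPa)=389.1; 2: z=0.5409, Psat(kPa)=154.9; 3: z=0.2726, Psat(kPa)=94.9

Pdew = 146.1190 kPa, x_1 = 0.0700

At the dew point ψ → 1, so Σzᵢ/Kᵢ = 1 with Kᵢ = Pᵢˢᵃᵗ/P ⇒ 1/P = Σzᵢ/Pᵢˢᵃᵗ.
1/P = 0.1865/389.1 + 0.5409/154.9 + 0.2726/94.9 = 0.0068437 ⇒ P = 146.1190 kPa
xᵢ = zᵢP/Pᵢˢᵃᵗ ⇒ x_1 = 0.1865·146.1190/389.1 = 0.0700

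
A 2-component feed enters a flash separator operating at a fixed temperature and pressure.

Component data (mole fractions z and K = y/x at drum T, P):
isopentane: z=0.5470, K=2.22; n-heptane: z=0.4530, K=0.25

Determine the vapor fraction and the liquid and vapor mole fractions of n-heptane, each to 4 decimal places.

Binary case is linear: z₁(K₁−1)(1+ψ(K₂−1)) + z₂(K₂−1)(1+ψ(K₁−1)) = 0
⇒ ψ = [z₁(K₁−1)+z₂(K₂−1)] / [−(K₁−1)(K₂−1)] = 0.32759/0.91500 = 0.3580
Compositions from xᵢ = zᵢ/(1+ψ(Kᵢ−1)), yᵢ = Kᵢxᵢ:
  isopentane: x = 0.3807, y = 0.8452
  n-heptane: x = 0.6193, y = 0.1548

ψ = 0.3580, x_n-heptane = 0.6193, y_n-heptane = 0.1548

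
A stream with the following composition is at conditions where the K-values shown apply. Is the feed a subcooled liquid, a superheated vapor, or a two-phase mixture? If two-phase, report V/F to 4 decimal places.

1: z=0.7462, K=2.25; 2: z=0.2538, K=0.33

ΣzᵢKᵢ = 1.7627; Σzᵢ/Kᵢ = 1.1007.
Both exceed 1, so a two-phase solution exists.
Let ψ = V/F and solve Σ zᵢ(Kᵢ−1)/(1+ψ(Kᵢ−1)) = 0.
Newton–Raphson from ψ = 0.47:
  ψ = 0.4700: g = 0.33935, g' = -0.7054 → ψ = 0.9511
  ψ = 0.9511: g = -0.04261, g' = -1.1091 → ψ = 0.9127
  ψ = 0.9127: g = -0.00199, g' = -1.0092 → ψ = 0.9107
Converged at ψ = 0.9107.

two-phase, V/F = 0.9107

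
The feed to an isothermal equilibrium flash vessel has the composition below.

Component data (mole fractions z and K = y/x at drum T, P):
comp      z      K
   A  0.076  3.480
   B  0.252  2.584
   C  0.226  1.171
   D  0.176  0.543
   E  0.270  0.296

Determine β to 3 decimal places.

Material balance + equilibrium reduce to Σ zᵢ(Kᵢ−1)/(1+β(Kᵢ−1)) = 0.
g(0) = ΣzᵢKᵢ − 1 = 0.356 and g(1) = 1 − Σzᵢ/Kᵢ = -0.549, so a root lies in (0, 1).
Newton iteration, β⁰ = 0.62:
  β = 0.620: g = -0.1389, g' = -0.732 → β = 0.430
  β = 0.430: g = -0.0082, g' = -0.671 → β = 0.418
Converged at β = 0.418.

β = 0.418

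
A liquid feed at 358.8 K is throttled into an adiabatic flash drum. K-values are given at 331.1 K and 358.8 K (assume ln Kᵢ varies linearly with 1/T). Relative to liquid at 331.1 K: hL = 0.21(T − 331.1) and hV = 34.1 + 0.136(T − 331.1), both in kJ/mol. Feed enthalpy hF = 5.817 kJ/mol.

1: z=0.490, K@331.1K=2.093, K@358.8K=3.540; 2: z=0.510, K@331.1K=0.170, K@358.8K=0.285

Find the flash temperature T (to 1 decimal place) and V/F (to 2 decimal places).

Adiabatic flash: solve Rachford–Rice at each trial T, then check hF = ψ·hV(T) + (1−ψ)·hL(T).
  T = 331.1 K: K = (2.093, 0.170), RR gives ψ = 0.124, H_out = 4.220 kJ/mol
  T = 358.8 K: K = (3.540, 0.285), RR gives ψ = 0.485, H_out = 21.346 kJ/mol
  T = 345.0 K: K = (2.753, 0.223), RR gives ψ = 0.339, H_out = 14.146 kJ/mol
  T = 338.1 K: K = (2.410, 0.195), RR gives ψ = 0.247, H_out = 9.769 kJ/mol
  T = 334.6 K: K = (2.247, 0.182), RR gives ψ = 0.190, H_out = 7.179 kJ/mol
  T = 332.9 K: K = (2.171, 0.176), RR gives ψ = 0.160, H_out = 5.796 kJ/mol
Linear interpolation between T = 332.9 (H_out = 5.796) and T = 334.6 (H_out = 7.179) on hF = 5.817 gives T ≈ 332.9 K, at which ψ = 0.16.

T = 332.9 K, V/F = 0.16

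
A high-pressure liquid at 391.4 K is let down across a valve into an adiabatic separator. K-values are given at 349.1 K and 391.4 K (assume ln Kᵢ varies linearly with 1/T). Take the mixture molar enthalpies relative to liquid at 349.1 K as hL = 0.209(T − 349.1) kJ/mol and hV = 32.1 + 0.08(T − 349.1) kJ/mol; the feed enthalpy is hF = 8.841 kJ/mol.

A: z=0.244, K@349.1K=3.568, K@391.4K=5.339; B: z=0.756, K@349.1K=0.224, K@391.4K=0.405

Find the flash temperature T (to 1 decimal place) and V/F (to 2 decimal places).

Adiabatic flash: solve Rachford–Rice at each trial T, then check hF = ψ·hV(T) + (1−ψ)·hL(T).
  T = 349.1 K: K = (3.568, 0.224), RR gives ψ = 0.020, H_out = 0.643 kJ/mol
  T = 391.4 K: K = (5.339, 0.405), RR gives ψ = 0.236, H_out = 15.125 kJ/mol
  T = 370.2 K: K = (4.413, 0.306), RR gives ψ = 0.130, H_out = 8.233 kJ/mol
  T = 380.8 K: K = (4.867, 0.353), RR gives ψ = 0.182, H_out = 11.720 kJ/mol
  T = 375.5 K: K = (4.638, 0.329), RR gives ψ = 0.156, H_out = 9.993 kJ/mol
  T = 372.9 K: K = (4.527, 0.318), RR gives ψ = 0.143, H_out = 9.134 kJ/mol
  T = 371.5 K: K = (4.468, 0.312), RR gives ψ = 0.136, H_out = 8.668 kJ/mol
Linear interpolation between T = 371.5 (H_out = 8.668) and T = 372.9 (H_out = 9.134) on hF = 8.841 gives T ≈ 372.0 K, at which ψ = 0.14.

T = 372.0 K, V/F = 0.14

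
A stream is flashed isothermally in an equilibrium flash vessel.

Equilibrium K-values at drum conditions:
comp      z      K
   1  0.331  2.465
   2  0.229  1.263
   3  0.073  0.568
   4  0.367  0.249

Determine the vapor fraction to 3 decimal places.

ψ = 0.301

Rachford–Rice: g(ψ) = Σ zᵢ(Kᵢ−1)/(1+ψ(Kᵢ−1)) = 0.
g(0) = ΣzᵢKᵢ − 1 = 0.238 and g(1) = 1 − Σzᵢ/Kᵢ = -0.918, so a root lies in (0, 1).
Iterate (Newton) starting at ψ = 0.31:
  ψ = 0.310: g = -0.0065, g' = -0.719 → ψ = 0.301
Converged at ψ = 0.301.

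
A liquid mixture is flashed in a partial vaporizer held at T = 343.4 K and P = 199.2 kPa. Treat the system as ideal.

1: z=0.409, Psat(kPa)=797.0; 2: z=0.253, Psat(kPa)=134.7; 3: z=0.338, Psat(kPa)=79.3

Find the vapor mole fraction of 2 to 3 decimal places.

Raoult's law: Kᵢ = Pᵢˢᵃᵗ/P = Pᵢˢᵃᵗ/199.2.
  K_1 = 797.0/199.2 = 4.00100, K_2 = 134.7/199.2 = 0.67620, K_3 = 79.3/199.2 = 0.39809
Rachford–Rice: g(ψ) = Σ zᵢ(Kᵢ−1)/(1+ψ(Kᵢ−1)) = 0.
Feasibility: ΣzᵢKᵢ = 1.942, Σzᵢ/Kᵢ = 1.325 — both > 1, two phases present.
Iterate (Newton) starting at ψ = 0.66:
  ψ = 0.660: g = -0.0299, g' = -0.795 → ψ = 0.622
Converged at ψ = 0.622.
Compositions from xᵢ = zᵢ/(1+ψ(Kᵢ−1)), yᵢ = Kᵢxᵢ:
  1: x = 0.143, y = 0.571
  2: x = 0.317, y = 0.214
  3: x = 0.541, y = 0.215

y_2 = 0.214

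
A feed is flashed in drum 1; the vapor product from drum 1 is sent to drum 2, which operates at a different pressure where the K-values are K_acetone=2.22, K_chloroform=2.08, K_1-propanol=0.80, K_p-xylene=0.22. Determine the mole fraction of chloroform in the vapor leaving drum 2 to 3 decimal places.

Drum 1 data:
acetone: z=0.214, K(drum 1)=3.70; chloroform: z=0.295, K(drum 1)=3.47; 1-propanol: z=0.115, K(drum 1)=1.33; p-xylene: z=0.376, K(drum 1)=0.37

y_chloroform (drum 2) = 0.448

Drum 1:
Iterate (Newton) starting at ψ₁ = 0.58:
  ψ₁ = 0.580: g = 0.1833, g' = -0.920 → ψ₁ = 0.779
Converged at ψ₁ = 0.779.
Drum-1 compositions:
  acetone: x = 0.069, y = 0.255
  chloroform: x = 0.101, y = 0.350
  1-propanol: x = 0.091, y = 0.122
  p-xylene: x = 0.739, y = 0.273
Drum-2 feed = drum-1 vapor: z₂ = (0.2551, 0.3499, 0.1217, 0.2733).
Drum 2:
Let ψ₂ = V/F and solve Σ zᵢ(Kᵢ−1)/(1+ψ₂(Kᵢ−1)) = 0.
Check two-phase: ΣzᵢKᵢ = 1.452 > 1 and Σzᵢ/Kᵢ = 1.678 > 1, so g(0) = 0.452 > 0 and g(1) = -0.678 < 0.
Iterate (Newton) starting at ψ₂ = 0.5:
  ψ₂ = 0.500: g = 0.0621, g' = -0.771 → ψ₂ = 0.581
  ψ₂ = 0.581: g = -0.0027, g' = -0.846 → ψ₂ = 0.577
Converged at ψ₂ = 0.577.
  acetone: x = 0.150, y = 0.332
  chloroform: x = 0.216, y = 0.448
  1-propanol: x = 0.138, y = 0.110
  p-xylene: x = 0.497, y = 0.109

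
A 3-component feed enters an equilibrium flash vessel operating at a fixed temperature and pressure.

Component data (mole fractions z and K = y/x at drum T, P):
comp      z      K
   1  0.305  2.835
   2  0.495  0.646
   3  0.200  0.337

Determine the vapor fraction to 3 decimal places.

Material balance + equilibrium reduce to Σ zᵢ(Kᵢ−1)/(1+ψ(Kᵢ−1)) = 0.
Feasibility: ΣzᵢKᵢ = 1.252, Σzᵢ/Kᵢ = 1.467 — both > 1, two phases present.
Newton iteration, ψ⁰ = 0.52:
  ψ = 0.520: g = -0.1307, g' = -0.567 → ψ = 0.289
  ψ = 0.289: g = 0.0063, g' = -0.650 → ψ = 0.299
Converged at ψ = 0.299.

ψ = 0.299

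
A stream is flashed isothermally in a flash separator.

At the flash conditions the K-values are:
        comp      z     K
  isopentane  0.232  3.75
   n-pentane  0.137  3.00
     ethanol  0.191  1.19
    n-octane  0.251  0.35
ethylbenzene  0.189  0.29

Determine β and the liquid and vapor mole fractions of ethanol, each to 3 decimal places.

Rachford–Rice: g(β) = Σ zᵢ(Kᵢ−1)/(1+β(Kᵢ−1)) = 0.
Check two-phase: ΣzᵢKᵢ = 1.651 > 1 and Σzᵢ/Kᵢ = 1.637 > 1, so g(0) = 0.651 > 0 and g(1) = -0.637 < 0.
Iterate (Newton) starting at β = 0.5:
  β = 0.500: g = -0.0110, g' = -0.916 → β = 0.488
Converged at β = 0.488.
Compositions from xᵢ = zᵢ/(1+β(Kᵢ−1)), yᵢ = Kᵢxᵢ:
  isopentane: x = 0.099, y = 0.371
  n-pentane: x = 0.069, y = 0.208
  ethanol: x = 0.175, y = 0.208
  n-octane: x = 0.368, y = 0.129
  ethylbenzene: x = 0.289, y = 0.084

β = 0.488, x_ethanol = 0.175, y_ethanol = 0.208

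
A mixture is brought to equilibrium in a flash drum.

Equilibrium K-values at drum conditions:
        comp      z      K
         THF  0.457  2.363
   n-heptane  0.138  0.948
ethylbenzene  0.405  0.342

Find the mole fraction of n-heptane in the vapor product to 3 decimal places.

Iterate (Newton) starting at ψ = 0.5:
  ψ = 0.500: g = -0.0341, g' = -0.690 → ψ = 0.451
  ψ = 0.451: g = -0.0003, g' = -0.681 → ψ = 0.450
Converged at ψ = 0.450.
Compositions from xᵢ = zᵢ/(1+ψ(Kᵢ−1)), yᵢ = Kᵢxᵢ:
  THF: x = 0.283, y = 0.669
  n-heptane: x = 0.141, y = 0.134
  ethylbenzene: x = 0.575, y = 0.197

y_n-heptane = 0.134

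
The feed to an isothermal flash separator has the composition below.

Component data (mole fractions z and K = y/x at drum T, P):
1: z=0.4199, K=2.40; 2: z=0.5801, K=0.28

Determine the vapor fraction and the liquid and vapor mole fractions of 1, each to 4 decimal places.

Let ψ = V/F and solve Σ zᵢ(Kᵢ−1)/(1+ψ(Kᵢ−1)) = 0.
Check two-phase: ΣzᵢKᵢ = 1.1702 > 1 and Σzᵢ/Kᵢ = 2.2467 > 1, so g(0) = 0.1702 > 0 and g(1) = -1.2467 < 0.
Binary case is linear: z₁(K₁−1)(1+ψ(K₂−1)) + z₂(K₂−1)(1+ψ(K₁−1)) = 0
⇒ ψ = [z₁(K₁−1)+z₂(K₂−1)] / [−(K₁−1)(K₂−1)] = 0.17019/1.00800 = 0.1688
Compositions from xᵢ = zᵢ/(1+ψ(Kᵢ−1)), yᵢ = Kᵢxᵢ:
  1: x = 0.3396, y = 0.8151
  2: x = 0.6604, y = 0.1849

ψ = 0.1688, x_1 = 0.3396, y_1 = 0.8151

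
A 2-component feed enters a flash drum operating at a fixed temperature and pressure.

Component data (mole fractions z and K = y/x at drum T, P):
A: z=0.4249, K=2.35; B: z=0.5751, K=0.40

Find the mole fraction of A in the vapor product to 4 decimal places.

y_A = 0.7231

Material balance + equilibrium reduce to Σ zᵢ(Kᵢ−1)/(1+β(Kᵢ−1)) = 0.
Feasibility: ΣzᵢKᵢ = 1.2286, Σzᵢ/Kᵢ = 1.6186 — both > 1, two phases present.
Iterate (Newton) starting at β = 0.6:
  β = 0.6000: g = -0.22224, g' = -0.7418 → β = 0.3004
  β = 0.3004: g = -0.01283, g' = -0.7001 → β = 0.2821
  β = 0.2821: g = 0.00005, g' = -0.7061 → β = 0.2822
Converged at β = 0.2822.
Compositions from xᵢ = zᵢ/(1+β(Kᵢ−1)), yᵢ = Kᵢxᵢ:
  A: x = 0.3077, y = 0.7231
  B: x = 0.6923, y = 0.2769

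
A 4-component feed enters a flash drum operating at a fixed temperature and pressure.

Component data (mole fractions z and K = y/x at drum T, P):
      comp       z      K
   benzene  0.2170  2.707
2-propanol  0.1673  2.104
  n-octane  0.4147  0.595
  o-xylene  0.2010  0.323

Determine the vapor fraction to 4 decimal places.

Rachford–Rice: g(ψ) = Σ zᵢ(Kᵢ−1)/(1+ψ(Kᵢ−1)) = 0.
g(0) = ΣzᵢKᵢ − 1 = 0.2511 and g(1) = 1 − Σzᵢ/Kᵢ = -0.4789, so a root lies in (0, 1).
Newton–Raphson from ψ = 0.5:
  ψ = 0.5000: g = -0.09745, g' = -0.5862 → ψ = 0.3337
  ψ = 0.3337: g = 0.00095, g' = -0.6102 → ψ = 0.3353
Converged at ψ = 0.3353.

ψ = 0.3353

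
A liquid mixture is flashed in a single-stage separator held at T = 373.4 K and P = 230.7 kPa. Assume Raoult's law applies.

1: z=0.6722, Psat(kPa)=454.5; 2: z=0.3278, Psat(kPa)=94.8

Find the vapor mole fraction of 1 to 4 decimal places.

y_1 = 0.7443

Raoult's law: Kᵢ = Pᵢˢᵃᵗ/P = Pᵢˢᵃᵗ/230.7.
  K_1 = 454.5/230.7 = 1.970091, K_2 = 94.8/230.7 = 0.410923
Binary case is linear: z₁(K₁−1)(1+V/F(K₂−1)) + z₂(K₂−1)(1+V/F(K₁−1)) = 0
⇒ V/F = [z₁(K₁−1)+z₂(K₂−1)] / [−(K₁−1)(K₂−1)] = 0.45900/0.57146 = 0.8032
Compositions from xᵢ = zᵢ/(1+V/F(Kᵢ−1)), yᵢ = Kᵢxᵢ:
  1: x = 0.3778, y = 0.7443
  2: x = 0.6222, y = 0.2557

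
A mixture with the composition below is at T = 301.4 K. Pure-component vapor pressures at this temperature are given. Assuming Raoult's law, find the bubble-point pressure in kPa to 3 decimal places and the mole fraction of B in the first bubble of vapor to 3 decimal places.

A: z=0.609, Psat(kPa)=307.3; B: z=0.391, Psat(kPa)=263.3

Pbub = 290.096 kPa, y_B = 0.355

At the bubble point ψ → 0, so ΣzᵢKᵢ = 1 with Kᵢ = Pᵢˢᵃᵗ/P ⇒ P = ΣzᵢPᵢˢᵃᵗ.
P = 0.609·307.3 + 0.391·263.3 = 290.096 kPa
yᵢ = zᵢPᵢˢᵃᵗ/P ⇒ y_B = 0.391·263.3/290.096 = 0.355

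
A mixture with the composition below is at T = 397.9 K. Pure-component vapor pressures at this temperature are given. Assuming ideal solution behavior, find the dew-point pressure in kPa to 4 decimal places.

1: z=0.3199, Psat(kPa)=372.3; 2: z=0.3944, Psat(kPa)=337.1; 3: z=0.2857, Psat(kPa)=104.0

Pdew = 209.3650 kPa

At the dew point ψ → 1, so Σzᵢ/Kᵢ = 1 with Kᵢ = Pᵢˢᵃᵗ/P ⇒ 1/P = Σzᵢ/Pᵢˢᵃᵗ.
1/P = 0.3199/372.3 + 0.3944/337.1 + 0.2857/104.0 = 0.0047763 ⇒ P = 209.3650 kPa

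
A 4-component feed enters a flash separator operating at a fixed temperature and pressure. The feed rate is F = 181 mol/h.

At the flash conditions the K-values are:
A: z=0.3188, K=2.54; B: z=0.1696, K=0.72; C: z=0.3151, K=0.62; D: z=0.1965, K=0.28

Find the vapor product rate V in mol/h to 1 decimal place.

Material balance + equilibrium reduce to Σ zᵢ(Kᵢ−1)/(1+β(Kᵢ−1)) = 0.
g(0) = ΣzᵢKᵢ − 1 = 0.1822 and g(1) = 1 − Σzᵢ/Kᵢ = -0.5711, so a root lies in (0, 1).
Newton iteration, β⁰ = 0.5:
  β = 0.5000: g = -0.14673, g' = -0.5774 → β = 0.2459
  β = 0.2459: g = 0.00113, g' = -0.6189 → β = 0.2477
Converged at β = 0.2477.
Then V = β·F = 0.2477·181 = 44.8 mol/h and L = F − V = 136.2 mol/h.

V = 44.8 mol/h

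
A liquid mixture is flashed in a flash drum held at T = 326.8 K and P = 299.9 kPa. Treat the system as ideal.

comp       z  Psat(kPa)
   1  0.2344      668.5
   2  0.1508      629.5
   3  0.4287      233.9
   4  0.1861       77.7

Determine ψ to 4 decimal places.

ψ = 0.4185

Raoult's law: Kᵢ = Pᵢˢᵃᵗ/P = Pᵢˢᵃᵗ/299.9.
  K_1 = 668.5/299.9 = 2.229076, K_2 = 629.5/299.9 = 2.099033, K_3 = 233.9/299.9 = 0.779927, K_4 = 77.7/299.9 = 0.259086
Material balance + equilibrium reduce to Σ zᵢ(Kᵢ−1)/(1+ψ(Kᵢ−1)) = 0.
g(0) = ΣzᵢKᵢ − 1 = 0.2216 and g(1) = 1 − Σzᵢ/Kᵢ = -0.4450, so a root lies in (0, 1).
Iterate (Newton) starting at ψ = 0.5:
  ψ = 0.5000: g = -0.03964, g' = -0.4957 → ψ = 0.4200
  ψ = 0.4200: g = -0.00074, g' = -0.4798 → ψ = 0.4185
Converged at ψ = 0.4185.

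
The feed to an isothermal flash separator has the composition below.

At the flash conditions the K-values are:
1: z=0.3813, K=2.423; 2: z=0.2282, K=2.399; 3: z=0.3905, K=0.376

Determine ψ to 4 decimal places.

ψ = 0.7006

Newton iteration, ψ⁰ = 0.43:
  ψ = 0.4300: g = 0.20292, g' = -0.7553 → ψ = 0.6987
  ψ = 0.6987: g = 0.00152, g' = -0.7863 → ψ = 0.7006
Converged at ψ = 0.7006.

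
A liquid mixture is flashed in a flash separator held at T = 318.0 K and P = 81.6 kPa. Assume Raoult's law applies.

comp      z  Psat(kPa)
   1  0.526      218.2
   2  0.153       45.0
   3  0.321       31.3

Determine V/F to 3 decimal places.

Raoult's law: Kᵢ = Pᵢˢᵃᵗ/P = Pᵢˢᵃᵗ/81.6.
  K_1 = 218.2/81.6 = 2.67402, K_2 = 45.0/81.6 = 0.55147, K_3 = 31.3/81.6 = 0.38358
Material balance + equilibrium reduce to Σ zᵢ(Kᵢ−1)/(1+V/F(Kᵢ−1)) = 0.
g(0) = ΣzᵢKᵢ − 1 = 0.614 and g(1) = 1 − Σzᵢ/Kᵢ = -0.311, so a root lies in (0, 1).
Newton–Raphson from V/F = 0.43:
  V/F = 0.430: g = 0.1577, g' = -0.771 → V/F = 0.634
  V/F = 0.634: g = 0.0061, g' = -0.736 → V/F = 0.643
Converged at V/F = 0.643.

V/F = 0.643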